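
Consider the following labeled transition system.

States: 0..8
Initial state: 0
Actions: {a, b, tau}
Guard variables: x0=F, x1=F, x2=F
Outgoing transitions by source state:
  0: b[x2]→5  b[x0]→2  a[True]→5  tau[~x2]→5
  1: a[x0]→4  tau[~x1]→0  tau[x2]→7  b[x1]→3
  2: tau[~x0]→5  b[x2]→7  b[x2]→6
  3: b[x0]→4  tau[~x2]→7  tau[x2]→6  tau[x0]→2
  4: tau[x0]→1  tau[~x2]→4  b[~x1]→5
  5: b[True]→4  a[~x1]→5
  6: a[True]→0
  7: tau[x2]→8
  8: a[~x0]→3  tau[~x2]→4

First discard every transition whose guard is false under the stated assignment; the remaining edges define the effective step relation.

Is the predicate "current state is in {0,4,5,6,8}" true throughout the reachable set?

Inv-set: {0,4,5,6,8}
Reach set: {0,4,5}
  0: ✓
  4: ✓
  5: ✓

Answer: INVARIANT HOLDS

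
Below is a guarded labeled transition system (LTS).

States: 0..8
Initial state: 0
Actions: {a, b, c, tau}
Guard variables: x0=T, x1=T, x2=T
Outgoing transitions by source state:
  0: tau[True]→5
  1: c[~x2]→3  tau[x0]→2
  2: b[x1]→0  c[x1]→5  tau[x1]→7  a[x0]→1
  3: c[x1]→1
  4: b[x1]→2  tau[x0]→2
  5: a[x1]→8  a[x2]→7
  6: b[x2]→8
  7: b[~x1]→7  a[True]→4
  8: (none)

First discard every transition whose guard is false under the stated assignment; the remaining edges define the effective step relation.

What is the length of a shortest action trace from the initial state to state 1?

Answer: 5

Working:
BFS to 1:
  L0 = {0}
  L1 = {5}
  L2 = {7,8}
  L3 = {4}
  L4 = {2}
  L5 = {1}
depth(1)=5, e.g. tau·a·a·b·a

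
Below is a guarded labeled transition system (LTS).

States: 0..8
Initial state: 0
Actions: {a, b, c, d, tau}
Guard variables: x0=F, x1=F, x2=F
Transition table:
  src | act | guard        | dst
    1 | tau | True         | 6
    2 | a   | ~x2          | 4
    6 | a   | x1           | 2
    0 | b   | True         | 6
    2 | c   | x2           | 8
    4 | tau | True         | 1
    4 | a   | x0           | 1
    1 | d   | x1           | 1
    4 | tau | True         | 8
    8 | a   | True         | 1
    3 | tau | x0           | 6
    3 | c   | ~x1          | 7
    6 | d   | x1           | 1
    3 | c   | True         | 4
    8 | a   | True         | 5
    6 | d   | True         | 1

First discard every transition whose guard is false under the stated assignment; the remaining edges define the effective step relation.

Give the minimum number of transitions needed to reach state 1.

BFS to 1:
  depth 0: {0}
  depth 1: {6}
  depth 2: {1}
depth(1)=2, e.g. b·d

Answer: 2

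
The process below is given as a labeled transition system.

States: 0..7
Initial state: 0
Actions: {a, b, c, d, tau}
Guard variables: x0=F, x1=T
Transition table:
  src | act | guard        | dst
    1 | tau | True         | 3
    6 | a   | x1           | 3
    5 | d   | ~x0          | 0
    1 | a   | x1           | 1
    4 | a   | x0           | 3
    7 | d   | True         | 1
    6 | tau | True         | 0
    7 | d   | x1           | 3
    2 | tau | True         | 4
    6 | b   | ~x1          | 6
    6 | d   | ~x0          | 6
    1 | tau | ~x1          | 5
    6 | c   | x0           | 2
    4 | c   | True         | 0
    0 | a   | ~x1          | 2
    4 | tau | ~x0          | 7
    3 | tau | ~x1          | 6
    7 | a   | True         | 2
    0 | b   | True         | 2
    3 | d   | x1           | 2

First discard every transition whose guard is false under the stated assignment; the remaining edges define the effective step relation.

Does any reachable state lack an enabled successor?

Answer: DEADLOCK-FREE

Analysis:
Reachable = {0,1,2,3,4,7}
  0: b→2  [1 out]
  1: a→1  tau→3  [2 out]
  2: tau→4  [1 out]
  3: d→2  [1 out]
  4: c→0  tau→7  [2 out]
  7: a→2  d→1  d→3  [3 out]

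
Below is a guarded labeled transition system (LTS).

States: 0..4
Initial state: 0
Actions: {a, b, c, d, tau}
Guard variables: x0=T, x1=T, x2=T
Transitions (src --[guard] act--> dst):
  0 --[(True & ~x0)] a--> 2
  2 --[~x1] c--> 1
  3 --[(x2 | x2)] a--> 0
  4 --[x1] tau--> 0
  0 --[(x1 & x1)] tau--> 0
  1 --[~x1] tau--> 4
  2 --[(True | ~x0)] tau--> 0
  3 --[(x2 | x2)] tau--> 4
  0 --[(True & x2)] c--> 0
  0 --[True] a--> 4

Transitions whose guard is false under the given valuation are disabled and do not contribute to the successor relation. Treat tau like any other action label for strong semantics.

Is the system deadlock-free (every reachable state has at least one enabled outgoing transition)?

Answer: DEADLOCK-FREE

Analysis:
Reachable = {0,4}
  0: a→4  c→0  tau→0  [3 out]
  4: tau→0  [1 out]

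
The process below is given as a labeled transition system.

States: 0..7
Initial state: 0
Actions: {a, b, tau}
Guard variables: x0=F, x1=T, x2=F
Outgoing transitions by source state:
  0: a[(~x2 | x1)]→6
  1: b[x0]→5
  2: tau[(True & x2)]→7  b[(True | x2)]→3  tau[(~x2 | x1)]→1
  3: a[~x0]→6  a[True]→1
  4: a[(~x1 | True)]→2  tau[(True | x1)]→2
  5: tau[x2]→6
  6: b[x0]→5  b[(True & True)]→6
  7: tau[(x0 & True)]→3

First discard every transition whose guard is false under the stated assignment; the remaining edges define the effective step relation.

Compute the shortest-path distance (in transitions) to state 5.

Answer: UNREACHABLE

Analysis:
Breadth-first toward 5:
  Layer 0: {0}
  Layer 1: {6}
5 never appears.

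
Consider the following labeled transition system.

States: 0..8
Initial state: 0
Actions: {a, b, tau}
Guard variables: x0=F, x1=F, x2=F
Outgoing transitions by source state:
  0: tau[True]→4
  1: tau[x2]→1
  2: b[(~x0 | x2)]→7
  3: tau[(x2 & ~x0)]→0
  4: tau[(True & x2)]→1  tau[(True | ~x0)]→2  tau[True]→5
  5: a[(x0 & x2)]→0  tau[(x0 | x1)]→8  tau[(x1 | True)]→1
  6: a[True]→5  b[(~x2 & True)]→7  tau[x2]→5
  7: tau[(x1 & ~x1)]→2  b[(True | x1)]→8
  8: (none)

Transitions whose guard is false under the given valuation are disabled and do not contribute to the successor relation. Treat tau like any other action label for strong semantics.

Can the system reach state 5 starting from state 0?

8 transition(s) survive guard evaluation.
depth 0: {0}
depth 1: {4}  cumulative {0,4}
depth 2: {2,5}  cumulative {0,2,4,5}
depth 3: {1,7}  cumulative {0,1,2,4,5,7}
depth 4: {8}  cumulative {0,1,2,4,5,7,8}
R = {0,1,2,4,5,7,8}
Path to 5: tau·tau

Answer: REACHABLE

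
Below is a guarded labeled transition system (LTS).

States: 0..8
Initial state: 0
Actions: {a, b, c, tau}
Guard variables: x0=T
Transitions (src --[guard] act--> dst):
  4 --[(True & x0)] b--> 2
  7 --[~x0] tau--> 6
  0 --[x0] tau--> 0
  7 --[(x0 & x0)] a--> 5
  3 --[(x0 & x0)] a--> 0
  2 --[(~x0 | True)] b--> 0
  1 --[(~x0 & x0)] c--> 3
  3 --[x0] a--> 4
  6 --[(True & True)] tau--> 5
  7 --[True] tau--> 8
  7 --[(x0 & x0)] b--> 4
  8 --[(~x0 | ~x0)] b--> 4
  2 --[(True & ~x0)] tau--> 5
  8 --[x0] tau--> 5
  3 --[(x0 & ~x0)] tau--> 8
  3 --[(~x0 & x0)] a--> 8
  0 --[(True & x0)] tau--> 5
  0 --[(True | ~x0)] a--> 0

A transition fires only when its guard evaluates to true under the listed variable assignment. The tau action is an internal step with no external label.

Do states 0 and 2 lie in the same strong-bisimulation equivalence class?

Answer: NOT BISIMILAR

Analysis:
Bisimulation quotient by refinement:
  π0 = {{0,1,2,3,4,5,6,7,8}}
  π1 = {{0},{1,5},{2,4},{3},{6,8},{7}}
  π2 = {{0},{1,5},{2},{3},{4},{6,8},{7}}
7 equivalence class(es) (converged in 3)
0∈{0}, 2∈{2}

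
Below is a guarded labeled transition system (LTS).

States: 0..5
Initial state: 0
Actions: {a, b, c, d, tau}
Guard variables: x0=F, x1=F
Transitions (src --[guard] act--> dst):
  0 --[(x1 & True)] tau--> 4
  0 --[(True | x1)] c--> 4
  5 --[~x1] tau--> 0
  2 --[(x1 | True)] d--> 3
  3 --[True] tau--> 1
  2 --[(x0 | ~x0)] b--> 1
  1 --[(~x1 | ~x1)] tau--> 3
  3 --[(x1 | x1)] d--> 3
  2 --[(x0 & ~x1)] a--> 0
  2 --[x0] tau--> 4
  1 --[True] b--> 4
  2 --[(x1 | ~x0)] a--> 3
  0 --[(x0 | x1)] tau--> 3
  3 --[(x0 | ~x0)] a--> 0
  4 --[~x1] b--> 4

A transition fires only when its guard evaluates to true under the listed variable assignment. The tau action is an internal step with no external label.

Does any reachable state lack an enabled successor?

R = {0,4}
  0: c→4  [1 exit(s)]
  4: b→4  [1 exit(s)]

Answer: DEADLOCK-FREE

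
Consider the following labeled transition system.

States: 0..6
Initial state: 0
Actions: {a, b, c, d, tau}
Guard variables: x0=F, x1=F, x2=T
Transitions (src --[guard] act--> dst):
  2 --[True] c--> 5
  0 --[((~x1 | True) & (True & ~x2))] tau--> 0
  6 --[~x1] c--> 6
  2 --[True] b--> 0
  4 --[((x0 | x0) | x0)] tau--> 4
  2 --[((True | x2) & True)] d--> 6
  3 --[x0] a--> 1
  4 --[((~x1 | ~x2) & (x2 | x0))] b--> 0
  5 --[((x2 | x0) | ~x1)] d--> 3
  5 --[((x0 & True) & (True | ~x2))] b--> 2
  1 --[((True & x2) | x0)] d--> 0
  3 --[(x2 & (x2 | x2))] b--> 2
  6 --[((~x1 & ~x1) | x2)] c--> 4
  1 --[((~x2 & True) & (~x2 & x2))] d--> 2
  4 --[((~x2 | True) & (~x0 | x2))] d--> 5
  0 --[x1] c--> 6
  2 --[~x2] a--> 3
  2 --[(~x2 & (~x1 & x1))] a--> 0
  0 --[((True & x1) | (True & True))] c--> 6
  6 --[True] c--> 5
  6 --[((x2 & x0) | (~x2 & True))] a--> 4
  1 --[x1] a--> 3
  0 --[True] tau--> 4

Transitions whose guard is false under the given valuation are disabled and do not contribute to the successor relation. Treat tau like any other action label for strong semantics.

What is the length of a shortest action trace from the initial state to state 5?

Answer: 2

Analysis:
Breadth-first toward 5:
  L0 = {0}
  L1 = {4,6}
  L2 = {5}
depth(5)=2, e.g. c·c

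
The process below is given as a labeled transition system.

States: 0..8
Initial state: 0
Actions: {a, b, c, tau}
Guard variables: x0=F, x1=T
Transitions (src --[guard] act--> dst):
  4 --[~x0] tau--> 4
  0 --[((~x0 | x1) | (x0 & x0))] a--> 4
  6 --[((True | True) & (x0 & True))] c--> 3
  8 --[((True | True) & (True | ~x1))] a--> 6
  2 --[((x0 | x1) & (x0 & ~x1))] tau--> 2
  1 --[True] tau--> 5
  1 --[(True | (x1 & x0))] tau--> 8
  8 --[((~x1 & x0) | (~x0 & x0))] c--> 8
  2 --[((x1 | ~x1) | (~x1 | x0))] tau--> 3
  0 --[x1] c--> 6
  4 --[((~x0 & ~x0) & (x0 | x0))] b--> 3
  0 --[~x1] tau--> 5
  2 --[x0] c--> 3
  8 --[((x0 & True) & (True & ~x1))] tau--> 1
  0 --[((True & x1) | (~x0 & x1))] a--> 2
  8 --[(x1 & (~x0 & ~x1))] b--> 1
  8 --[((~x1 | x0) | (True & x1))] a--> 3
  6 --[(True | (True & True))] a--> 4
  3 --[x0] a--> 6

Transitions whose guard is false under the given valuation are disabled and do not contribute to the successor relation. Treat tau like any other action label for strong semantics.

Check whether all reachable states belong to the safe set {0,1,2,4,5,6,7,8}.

Safe = {0,1,2,4,5,6,7,8}
Reachable = {0,2,3,4,6}
  0: ok
  2: ok
  3: VIOLATES
  4: ok
  6: ok
reach 3 via a·tau — violates

Answer: INVARIANT VIOLATED at state 3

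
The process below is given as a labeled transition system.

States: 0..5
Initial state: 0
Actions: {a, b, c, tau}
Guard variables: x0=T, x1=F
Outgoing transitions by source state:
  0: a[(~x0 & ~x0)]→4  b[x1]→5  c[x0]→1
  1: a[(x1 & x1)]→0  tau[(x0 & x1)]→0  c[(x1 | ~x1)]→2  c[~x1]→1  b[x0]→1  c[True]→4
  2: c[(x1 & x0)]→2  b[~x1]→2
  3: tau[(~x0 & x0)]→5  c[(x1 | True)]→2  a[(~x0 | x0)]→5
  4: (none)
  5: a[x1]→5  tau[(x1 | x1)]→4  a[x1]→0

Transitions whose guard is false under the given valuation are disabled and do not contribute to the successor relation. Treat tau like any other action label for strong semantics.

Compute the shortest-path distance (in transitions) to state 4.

Breadth-first toward 4:
  depth 0: {0}
  depth 1: {1}
  depth 2: {2,4}
first hit 4 at d=2 via c·c

Answer: 2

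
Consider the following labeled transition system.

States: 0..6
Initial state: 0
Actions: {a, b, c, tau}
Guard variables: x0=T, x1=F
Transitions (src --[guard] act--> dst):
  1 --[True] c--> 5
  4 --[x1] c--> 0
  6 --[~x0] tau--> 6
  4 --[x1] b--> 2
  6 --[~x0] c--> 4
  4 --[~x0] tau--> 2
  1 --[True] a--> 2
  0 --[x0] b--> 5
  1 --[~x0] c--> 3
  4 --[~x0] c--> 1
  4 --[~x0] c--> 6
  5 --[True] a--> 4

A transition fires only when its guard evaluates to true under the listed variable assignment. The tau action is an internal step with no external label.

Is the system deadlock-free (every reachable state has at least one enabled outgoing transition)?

R = {0,4,5}
  0: b→5  [deg 1]
  4: ∅  [deadlock]
  5: a→4  [deg 1]
trace reaching 4: b·a

Answer: DEADLOCK at state 4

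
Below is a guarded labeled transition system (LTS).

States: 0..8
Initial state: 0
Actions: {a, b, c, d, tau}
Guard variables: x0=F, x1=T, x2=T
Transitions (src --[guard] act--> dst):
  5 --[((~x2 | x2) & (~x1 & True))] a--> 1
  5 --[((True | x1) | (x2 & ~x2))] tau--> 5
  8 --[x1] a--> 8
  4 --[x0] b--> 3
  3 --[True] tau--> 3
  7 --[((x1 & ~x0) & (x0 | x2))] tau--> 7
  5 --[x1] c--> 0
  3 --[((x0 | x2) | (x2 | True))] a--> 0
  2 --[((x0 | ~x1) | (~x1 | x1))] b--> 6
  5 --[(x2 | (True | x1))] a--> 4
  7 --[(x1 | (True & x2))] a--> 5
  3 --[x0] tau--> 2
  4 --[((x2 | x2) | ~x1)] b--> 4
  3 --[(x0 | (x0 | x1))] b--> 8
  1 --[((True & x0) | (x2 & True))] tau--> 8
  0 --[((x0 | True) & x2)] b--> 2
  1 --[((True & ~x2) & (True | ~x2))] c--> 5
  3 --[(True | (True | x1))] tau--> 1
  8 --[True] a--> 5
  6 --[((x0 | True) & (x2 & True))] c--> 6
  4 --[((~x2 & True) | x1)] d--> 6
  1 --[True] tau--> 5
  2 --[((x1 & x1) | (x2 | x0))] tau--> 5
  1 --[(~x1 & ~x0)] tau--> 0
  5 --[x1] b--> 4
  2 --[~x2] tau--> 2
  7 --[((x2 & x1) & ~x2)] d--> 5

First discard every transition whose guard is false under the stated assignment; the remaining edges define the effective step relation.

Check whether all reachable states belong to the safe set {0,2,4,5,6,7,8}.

Allowed set {0,2,4,5,6,7,8}
Reachable = {0,2,4,5,6}
  0: safe
  2: safe
  4: safe
  5: safe
  6: safe

Answer: INVARIANT HOLDS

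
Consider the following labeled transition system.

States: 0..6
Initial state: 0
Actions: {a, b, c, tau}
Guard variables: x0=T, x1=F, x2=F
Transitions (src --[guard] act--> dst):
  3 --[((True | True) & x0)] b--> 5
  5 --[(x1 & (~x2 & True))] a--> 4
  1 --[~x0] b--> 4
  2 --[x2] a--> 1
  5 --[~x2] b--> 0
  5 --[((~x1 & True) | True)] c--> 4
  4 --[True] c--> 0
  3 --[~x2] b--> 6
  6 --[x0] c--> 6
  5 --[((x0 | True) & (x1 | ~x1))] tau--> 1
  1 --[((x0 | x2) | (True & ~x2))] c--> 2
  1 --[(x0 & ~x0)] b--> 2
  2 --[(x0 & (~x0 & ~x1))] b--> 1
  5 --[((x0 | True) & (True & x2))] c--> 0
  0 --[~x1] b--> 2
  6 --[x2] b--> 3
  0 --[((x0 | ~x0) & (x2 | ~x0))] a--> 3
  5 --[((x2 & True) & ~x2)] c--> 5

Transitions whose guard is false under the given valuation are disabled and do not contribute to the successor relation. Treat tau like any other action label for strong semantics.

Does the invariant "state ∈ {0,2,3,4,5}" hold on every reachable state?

Allowed set {0,2,3,4,5}
Reachable = {0,2}
  0: safe
  2: safe

Answer: INVARIANT HOLDS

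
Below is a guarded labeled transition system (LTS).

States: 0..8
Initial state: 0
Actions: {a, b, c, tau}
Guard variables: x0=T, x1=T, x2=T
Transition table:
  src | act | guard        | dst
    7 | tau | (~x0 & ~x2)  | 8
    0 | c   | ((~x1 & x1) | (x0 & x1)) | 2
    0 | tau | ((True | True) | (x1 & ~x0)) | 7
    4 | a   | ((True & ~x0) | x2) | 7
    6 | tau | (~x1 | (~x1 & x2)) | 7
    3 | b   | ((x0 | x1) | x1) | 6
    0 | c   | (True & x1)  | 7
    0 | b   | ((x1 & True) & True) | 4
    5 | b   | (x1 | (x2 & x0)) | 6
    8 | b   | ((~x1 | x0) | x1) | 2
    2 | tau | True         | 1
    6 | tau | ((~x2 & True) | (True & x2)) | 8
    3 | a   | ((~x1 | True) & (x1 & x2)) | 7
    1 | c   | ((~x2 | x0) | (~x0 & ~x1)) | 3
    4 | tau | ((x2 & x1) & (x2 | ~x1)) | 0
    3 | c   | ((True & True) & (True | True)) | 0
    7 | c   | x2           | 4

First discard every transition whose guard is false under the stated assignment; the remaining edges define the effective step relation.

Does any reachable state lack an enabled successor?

Answer: DEADLOCK-FREE

Trace:
Reach set: {0,1,2,3,4,6,7,8}
  0: b→4  c→2  c→7  tau→7  [deg 4]
  1: c→3  [deg 1]
  2: tau→1  [deg 1]
  3: a→7  b→6  c→0  [deg 3]
  4: a→7  tau→0  [deg 2]
  6: tau→8  [deg 1]
  7: c→4  [deg 1]
  8: b→2  [deg 1]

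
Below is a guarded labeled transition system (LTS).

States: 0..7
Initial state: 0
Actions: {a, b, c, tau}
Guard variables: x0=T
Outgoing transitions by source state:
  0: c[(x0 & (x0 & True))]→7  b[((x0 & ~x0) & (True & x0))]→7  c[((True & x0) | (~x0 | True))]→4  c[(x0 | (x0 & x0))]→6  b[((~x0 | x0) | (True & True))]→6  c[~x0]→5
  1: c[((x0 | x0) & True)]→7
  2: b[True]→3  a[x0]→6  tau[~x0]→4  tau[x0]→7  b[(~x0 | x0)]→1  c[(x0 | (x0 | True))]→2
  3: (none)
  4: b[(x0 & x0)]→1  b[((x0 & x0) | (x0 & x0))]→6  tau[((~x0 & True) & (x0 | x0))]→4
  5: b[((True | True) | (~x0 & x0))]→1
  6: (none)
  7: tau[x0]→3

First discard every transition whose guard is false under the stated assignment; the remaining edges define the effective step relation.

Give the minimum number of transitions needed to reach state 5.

Answer: UNREACHABLE

Working:
BFS to 5:
  Layer 0: {0}
  Layer 1: {4,6,7}
  Layer 2: {1,3}
5 never appears.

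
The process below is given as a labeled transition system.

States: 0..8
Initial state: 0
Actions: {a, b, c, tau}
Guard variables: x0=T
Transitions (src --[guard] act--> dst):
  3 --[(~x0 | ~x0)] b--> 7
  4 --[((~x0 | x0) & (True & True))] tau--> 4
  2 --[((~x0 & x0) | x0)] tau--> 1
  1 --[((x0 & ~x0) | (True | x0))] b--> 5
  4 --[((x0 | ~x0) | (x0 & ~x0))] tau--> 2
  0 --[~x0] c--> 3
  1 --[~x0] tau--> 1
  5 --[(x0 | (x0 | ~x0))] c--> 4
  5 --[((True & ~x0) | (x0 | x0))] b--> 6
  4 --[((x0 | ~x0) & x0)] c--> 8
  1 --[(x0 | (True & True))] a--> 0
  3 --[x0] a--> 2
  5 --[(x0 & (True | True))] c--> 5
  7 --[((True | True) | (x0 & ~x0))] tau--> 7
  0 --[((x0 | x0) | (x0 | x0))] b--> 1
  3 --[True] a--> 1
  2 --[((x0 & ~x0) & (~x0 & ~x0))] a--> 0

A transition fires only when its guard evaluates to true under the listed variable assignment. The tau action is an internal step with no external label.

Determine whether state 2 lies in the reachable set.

13 transition(s) survive guard evaluation.
Layer 0: {0}
Layer 1: {1}  total {0,1}
Layer 2: {5}  total {0,1,5}
Layer 3: {4,6}  total {0,1,4,5,6}
Layer 4: {2,8}  total {0,1,2,4,5,6,8}
Reach set: {0,1,2,4,5,6,8}
Path to 2: b·b·c·tau

Answer: REACHABLE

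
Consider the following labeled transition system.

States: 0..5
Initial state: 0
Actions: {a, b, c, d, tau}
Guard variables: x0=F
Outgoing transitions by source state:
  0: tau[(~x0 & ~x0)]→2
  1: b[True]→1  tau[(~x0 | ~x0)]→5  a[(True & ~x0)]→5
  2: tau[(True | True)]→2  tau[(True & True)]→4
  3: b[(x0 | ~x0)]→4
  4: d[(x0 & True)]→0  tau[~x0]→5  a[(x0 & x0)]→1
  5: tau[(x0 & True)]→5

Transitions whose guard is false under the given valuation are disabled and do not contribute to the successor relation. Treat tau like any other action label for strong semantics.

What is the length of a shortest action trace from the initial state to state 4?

Answer: 2

Analysis:
Layered search for 4:
  depth 0: {0}
  depth 1: {2}
  depth 2: {4}
depth(4)=2, e.g. tau·tau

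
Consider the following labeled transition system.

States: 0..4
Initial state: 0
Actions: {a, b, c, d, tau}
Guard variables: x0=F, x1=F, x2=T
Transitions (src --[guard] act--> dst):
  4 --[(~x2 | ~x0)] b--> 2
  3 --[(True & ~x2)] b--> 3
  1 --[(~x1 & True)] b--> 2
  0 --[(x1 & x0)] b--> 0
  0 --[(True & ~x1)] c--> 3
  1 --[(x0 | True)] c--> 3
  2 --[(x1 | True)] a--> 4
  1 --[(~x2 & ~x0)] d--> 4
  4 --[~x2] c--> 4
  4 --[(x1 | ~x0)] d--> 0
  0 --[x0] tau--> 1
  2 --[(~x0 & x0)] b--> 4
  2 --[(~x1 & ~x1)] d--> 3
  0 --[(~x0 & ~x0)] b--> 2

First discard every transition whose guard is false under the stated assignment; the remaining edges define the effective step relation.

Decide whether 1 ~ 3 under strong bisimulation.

Compute ~ classes (split until stable):
  P[0] = {{0,1,2,3,4}}
  P[1] = {{0,1},{2},{3},{4}}
4 equivalence class(es) (converged in 2)
[1]={0,1}  [3]={3}

Answer: NOT BISIMILAR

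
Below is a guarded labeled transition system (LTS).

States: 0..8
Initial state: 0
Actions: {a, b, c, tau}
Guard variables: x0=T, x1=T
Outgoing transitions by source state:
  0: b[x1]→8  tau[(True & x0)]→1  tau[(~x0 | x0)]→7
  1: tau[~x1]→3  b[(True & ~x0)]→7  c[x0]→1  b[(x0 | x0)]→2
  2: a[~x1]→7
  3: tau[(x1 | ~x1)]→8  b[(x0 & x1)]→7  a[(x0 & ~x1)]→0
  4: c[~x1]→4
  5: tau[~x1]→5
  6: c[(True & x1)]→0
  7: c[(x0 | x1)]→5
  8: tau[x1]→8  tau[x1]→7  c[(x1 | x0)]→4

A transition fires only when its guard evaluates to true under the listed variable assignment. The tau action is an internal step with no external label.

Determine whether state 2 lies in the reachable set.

After dropping false guards: 12 live edges.
L0 = {0}
L1 = {1,7,8}  cumulative {0,1,7,8}
L2 = {2,4,5}  cumulative {0,1,2,4,5,7,8}
Reach set: {0,1,2,4,5,7,8}
Path to 2: tau·b

Answer: REACHABLE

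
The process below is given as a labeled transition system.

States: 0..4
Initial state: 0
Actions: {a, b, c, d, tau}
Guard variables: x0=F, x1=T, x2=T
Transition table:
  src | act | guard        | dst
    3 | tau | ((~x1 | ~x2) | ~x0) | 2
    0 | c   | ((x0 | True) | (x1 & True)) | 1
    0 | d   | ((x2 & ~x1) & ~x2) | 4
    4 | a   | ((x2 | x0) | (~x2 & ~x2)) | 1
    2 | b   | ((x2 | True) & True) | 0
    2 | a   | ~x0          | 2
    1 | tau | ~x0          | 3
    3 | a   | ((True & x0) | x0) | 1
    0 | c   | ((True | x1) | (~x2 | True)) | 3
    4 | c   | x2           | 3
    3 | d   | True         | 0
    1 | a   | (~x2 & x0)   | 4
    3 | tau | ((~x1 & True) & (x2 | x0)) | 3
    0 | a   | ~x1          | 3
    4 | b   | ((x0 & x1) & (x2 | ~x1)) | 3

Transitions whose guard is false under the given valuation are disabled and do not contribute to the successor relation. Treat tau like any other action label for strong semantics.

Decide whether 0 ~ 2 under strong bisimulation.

Refine partition for ~:
  π0 = {{0,1,2,3,4}}
  π1 = {{0},{1},{2},{3},{4}}
stable after 2 split(s): 5 block(s)
[0]={0}  [2]={2}

Answer: NOT BISIMILAR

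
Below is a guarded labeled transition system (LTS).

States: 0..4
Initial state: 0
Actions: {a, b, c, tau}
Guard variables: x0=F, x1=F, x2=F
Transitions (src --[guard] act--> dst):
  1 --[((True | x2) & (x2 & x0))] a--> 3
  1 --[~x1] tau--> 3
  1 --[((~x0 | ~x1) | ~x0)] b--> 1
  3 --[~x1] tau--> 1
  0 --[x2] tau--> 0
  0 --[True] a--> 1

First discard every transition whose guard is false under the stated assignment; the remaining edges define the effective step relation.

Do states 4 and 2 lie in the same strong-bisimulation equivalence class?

Answer: BISIMILAR

Analysis:
Refine partition for ~:
  P[0] = {{0,1,2,3,4}}
  P[1] = {{0},{1},{2,4},{3}}
4 equivalence class(es) (converged in 2)
class of 4: {2,4}; class of 2: {2,4}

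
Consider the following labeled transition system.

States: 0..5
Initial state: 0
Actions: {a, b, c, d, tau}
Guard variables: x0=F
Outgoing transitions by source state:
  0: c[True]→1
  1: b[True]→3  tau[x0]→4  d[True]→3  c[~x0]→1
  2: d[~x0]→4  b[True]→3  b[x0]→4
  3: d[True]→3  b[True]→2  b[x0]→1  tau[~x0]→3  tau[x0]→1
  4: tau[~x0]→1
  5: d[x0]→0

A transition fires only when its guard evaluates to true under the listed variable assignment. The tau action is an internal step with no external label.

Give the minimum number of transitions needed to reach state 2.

BFS to 2:
  L0 = {0}
  L1 = {1}
  L2 = {3}
  L3 = {2}
depth(2)=3, e.g. c·b·b

Answer: 3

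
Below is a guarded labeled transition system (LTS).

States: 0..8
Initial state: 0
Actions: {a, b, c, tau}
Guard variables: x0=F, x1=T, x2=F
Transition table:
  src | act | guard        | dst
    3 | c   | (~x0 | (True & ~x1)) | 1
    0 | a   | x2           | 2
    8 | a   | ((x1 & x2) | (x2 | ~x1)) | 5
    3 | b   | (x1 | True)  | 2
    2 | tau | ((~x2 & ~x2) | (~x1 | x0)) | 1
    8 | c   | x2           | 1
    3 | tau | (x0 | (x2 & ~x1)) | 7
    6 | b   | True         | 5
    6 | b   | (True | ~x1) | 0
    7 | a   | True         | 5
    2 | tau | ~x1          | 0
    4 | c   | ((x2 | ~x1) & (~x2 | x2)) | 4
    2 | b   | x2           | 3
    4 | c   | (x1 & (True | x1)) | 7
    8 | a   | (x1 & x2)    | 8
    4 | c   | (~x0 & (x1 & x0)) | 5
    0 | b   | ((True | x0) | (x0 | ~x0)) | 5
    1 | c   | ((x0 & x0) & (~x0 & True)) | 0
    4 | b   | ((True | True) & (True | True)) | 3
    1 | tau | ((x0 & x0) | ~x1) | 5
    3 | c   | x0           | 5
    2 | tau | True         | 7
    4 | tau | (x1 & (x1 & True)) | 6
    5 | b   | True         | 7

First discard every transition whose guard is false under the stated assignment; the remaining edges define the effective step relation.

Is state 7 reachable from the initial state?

Answer: REACHABLE

Trace:
After dropping false guards: 12 live edges.
depth 0: {0}
depth 1: {5}  total {0,5}
depth 2: {7}  total {0,5,7}
Reachable = {0,5,7}
witness 7: b·b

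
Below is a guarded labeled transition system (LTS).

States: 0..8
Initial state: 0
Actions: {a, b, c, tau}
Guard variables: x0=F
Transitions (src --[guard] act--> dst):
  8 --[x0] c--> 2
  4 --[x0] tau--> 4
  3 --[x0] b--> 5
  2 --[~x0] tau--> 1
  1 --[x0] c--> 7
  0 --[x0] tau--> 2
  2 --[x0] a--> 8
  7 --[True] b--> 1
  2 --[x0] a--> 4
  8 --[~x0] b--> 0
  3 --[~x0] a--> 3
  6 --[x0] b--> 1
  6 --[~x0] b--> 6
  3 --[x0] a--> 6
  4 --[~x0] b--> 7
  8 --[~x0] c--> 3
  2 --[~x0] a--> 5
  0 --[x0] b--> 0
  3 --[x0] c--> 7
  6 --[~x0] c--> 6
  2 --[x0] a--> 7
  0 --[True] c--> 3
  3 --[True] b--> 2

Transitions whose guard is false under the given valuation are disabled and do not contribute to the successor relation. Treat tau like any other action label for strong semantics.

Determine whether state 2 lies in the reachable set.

Guard filter leaves 11 enabled edge(s).
depth 0: {0}
depth 1: {3}  cumulative {0,3}
depth 2: {2}  cumulative {0,2,3}
depth 3: {1,5}  cumulative {0,1,2,3,5}
R = {0,1,2,3,5}
trace reaching 2: c·b

Answer: REACHABLE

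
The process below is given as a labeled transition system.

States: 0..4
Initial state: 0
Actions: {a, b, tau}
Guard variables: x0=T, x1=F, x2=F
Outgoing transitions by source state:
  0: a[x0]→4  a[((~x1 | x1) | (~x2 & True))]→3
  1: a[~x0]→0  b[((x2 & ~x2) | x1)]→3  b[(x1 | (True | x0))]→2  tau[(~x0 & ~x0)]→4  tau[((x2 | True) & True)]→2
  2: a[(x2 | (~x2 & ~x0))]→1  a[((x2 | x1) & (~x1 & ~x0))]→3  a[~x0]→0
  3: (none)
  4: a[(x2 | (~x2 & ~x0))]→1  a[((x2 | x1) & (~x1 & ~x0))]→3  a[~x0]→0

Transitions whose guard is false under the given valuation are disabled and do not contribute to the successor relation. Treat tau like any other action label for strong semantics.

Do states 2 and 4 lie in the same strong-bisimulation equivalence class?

Answer: BISIMILAR

Trace:
Refine partition for ~:
  P[0] = {{0,1,2,3,4}}
  P[1] = {{0},{1},{2,3,4}}
Fixed point at round 2; 3 class(es).
[2]={2,3,4}  [4]={2,3,4}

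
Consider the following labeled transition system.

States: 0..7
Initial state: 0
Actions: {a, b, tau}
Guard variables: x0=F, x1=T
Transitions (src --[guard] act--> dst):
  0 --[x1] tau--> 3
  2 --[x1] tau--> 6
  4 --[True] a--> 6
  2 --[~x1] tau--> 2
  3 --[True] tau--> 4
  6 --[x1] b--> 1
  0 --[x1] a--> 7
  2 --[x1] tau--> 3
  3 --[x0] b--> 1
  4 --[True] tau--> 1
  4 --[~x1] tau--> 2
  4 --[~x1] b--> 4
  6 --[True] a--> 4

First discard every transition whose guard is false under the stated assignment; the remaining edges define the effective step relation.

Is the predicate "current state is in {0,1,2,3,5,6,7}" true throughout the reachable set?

Allowed set {0,1,2,3,5,6,7}
Reach set: {0,1,3,4,6,7}
  0: safe
  1: safe
  3: safe
  4: ✗ unsafe
  6: safe
  7: safe
counterexample path to 4: tau·tau

Answer: INVARIANT VIOLATED at state 4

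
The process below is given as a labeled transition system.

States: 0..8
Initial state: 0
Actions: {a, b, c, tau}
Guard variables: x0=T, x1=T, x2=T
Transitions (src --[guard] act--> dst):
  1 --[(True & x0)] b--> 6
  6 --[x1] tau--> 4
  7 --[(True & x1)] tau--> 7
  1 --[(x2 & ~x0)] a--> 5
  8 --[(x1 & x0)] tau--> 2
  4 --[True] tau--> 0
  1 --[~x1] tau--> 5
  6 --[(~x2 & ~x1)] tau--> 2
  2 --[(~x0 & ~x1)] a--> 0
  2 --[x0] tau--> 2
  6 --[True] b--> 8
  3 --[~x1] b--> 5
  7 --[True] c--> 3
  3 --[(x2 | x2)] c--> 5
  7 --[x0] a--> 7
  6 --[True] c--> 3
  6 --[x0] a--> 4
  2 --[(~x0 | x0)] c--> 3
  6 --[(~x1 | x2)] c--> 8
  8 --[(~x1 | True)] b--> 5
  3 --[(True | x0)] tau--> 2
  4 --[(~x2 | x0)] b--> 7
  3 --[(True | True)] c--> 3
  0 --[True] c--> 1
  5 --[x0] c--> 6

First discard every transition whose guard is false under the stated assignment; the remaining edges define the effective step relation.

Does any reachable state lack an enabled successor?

Reach set: {0,1,2,3,4,5,6,7,8}
  0: c→1  [deg 1]
  1: b→6  [deg 1]
  2: c→3  tau→2  [deg 2]
  3: c→3  c→5  tau→2  [deg 3]
  4: b→7  tau→0  [deg 2]
  5: c→6  [deg 1]
  6: a→4  b→8  c→3  c→8  tau→4  [deg 5]
  7: a→7  c→3  tau→7  [deg 3]
  8: b→5  tau→2  [deg 2]

Answer: DEADLOCK-FREE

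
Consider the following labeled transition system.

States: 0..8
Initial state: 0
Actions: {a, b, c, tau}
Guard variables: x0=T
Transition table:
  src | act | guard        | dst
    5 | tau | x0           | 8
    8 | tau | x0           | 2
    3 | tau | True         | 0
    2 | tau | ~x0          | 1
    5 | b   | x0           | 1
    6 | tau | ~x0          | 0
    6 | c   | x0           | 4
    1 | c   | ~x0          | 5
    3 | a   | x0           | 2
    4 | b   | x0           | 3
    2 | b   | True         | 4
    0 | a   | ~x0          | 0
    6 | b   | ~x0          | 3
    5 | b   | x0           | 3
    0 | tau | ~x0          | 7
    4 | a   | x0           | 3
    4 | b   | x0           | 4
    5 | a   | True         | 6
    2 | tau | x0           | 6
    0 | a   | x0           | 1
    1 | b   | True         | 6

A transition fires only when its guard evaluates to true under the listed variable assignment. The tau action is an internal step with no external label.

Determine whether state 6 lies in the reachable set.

15 transition(s) survive guard evaluation.
depth 0: {0}
depth 1: {1}  now seen {0,1}
depth 2: {6}  now seen {0,1,6}
depth 3: {4}  now seen {0,1,4,6}
depth 4: {3}  now seen {0,1,3,4,6}
depth 5: {2}  now seen {0,1,2,3,4,6}
R = {0,1,2,3,4,6}
Path to 6: a·b

Answer: REACHABLE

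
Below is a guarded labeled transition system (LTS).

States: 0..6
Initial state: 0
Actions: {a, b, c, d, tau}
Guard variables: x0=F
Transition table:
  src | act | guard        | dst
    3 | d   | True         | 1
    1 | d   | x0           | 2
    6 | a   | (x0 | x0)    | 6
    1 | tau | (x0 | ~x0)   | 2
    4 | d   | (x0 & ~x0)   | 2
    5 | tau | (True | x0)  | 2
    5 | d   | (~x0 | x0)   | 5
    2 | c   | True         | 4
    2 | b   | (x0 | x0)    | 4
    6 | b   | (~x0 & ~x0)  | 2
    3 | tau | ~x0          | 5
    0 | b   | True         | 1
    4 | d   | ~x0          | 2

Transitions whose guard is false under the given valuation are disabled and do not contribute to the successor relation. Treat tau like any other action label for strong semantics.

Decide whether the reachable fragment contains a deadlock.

Answer: DEADLOCK-FREE

Trace:
Reach set: {0,1,2,4}
  0: b→1  [1 out]
  1: tau→2  [1 out]
  2: c→4  [1 out]
  4: d→2  [1 out]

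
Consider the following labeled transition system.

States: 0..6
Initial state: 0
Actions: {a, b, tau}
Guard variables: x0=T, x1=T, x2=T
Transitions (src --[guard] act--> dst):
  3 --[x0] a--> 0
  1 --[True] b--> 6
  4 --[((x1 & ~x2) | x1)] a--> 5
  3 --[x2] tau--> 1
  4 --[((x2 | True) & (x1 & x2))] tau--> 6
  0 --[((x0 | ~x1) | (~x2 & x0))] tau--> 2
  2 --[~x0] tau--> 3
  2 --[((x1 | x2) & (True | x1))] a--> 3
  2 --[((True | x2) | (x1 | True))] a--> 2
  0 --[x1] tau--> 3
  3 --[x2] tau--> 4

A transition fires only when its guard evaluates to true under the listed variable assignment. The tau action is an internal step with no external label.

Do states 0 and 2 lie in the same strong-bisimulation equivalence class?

Answer: NOT BISIMILAR

Trace:
Bisimulation quotient by refinement:
  round 0: {{0,1,2,3,4,5,6}}
  round 1: {{0},{1},{2},{3,4},{5,6}}
  round 2: {{0},{1},{2},{3},{4},{5,6}}
stable after 3 split(s): 6 block(s)
0∈{0}, 2∈{2}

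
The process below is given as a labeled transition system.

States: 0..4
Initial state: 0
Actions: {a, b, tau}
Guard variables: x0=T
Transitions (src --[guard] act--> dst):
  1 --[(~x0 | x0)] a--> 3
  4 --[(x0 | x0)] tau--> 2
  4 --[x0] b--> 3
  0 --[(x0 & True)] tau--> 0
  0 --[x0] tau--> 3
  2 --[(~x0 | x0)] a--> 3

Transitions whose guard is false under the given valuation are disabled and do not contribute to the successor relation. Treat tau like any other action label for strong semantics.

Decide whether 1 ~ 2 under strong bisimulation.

Refine partition for ~:
  π0 = {{0,1,2,3,4}}
  π1 = {{0},{1,2},{3},{4}}
Fixed point at round 2; 4 class(es).
1∈{1,2}, 2∈{1,2}

Answer: BISIMILAR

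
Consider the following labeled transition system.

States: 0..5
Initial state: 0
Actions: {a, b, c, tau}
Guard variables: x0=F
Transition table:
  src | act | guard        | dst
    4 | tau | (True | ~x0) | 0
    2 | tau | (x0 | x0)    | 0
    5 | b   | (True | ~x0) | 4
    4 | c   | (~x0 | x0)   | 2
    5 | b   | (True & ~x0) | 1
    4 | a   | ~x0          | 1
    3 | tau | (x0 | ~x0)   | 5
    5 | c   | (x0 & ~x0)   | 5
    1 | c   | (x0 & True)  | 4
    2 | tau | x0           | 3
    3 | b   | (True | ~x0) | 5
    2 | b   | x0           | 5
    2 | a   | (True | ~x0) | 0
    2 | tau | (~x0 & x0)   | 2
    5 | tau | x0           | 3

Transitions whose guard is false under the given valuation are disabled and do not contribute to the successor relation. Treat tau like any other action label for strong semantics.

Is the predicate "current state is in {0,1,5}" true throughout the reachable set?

Answer: INVARIANT HOLDS

Working:
Inv-set: {0,1,5}
Reachable = {0}
  0: ok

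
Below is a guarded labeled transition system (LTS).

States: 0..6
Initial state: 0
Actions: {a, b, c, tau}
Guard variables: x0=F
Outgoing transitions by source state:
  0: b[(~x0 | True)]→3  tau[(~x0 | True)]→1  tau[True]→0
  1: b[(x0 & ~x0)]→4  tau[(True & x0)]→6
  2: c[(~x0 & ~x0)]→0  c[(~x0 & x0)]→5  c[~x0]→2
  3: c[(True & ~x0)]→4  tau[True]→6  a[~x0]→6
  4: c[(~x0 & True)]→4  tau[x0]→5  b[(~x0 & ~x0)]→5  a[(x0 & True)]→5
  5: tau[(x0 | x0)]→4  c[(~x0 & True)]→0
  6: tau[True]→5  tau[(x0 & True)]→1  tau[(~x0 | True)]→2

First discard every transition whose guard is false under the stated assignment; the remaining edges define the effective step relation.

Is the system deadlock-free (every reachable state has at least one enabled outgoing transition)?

Answer: DEADLOCK at state 1

Working:
Reachable = {0,1,2,3,4,5,6}
  0: b→3  tau→0  tau→1  [3 exit(s)]
  1: ∅  [no exit]
  2: c→0  c→2  [2 exit(s)]
  3: a→6  c→4  tau→6  [3 exit(s)]
  4: b→5  c→4  [2 exit(s)]
  5: c→0  [1 exit(s)]
  6: tau→2  tau→5  [2 exit(s)]
witness 1: tau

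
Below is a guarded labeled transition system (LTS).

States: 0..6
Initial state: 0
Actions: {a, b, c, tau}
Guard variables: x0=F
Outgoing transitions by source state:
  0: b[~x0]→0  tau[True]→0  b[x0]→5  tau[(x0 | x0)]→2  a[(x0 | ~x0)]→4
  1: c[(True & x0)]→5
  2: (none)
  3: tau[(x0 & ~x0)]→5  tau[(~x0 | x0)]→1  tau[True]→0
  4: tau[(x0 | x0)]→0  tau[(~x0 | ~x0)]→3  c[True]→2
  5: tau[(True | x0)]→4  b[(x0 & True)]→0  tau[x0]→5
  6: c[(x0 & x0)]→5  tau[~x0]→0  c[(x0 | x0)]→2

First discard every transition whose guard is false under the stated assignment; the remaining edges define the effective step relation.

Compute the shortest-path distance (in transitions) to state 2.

Answer: 2

Analysis:
Layered search for 2:
  depth 0: {0}
  depth 1: {4}
  depth 2: {2,3}
first hit 2 at d=2 via a·c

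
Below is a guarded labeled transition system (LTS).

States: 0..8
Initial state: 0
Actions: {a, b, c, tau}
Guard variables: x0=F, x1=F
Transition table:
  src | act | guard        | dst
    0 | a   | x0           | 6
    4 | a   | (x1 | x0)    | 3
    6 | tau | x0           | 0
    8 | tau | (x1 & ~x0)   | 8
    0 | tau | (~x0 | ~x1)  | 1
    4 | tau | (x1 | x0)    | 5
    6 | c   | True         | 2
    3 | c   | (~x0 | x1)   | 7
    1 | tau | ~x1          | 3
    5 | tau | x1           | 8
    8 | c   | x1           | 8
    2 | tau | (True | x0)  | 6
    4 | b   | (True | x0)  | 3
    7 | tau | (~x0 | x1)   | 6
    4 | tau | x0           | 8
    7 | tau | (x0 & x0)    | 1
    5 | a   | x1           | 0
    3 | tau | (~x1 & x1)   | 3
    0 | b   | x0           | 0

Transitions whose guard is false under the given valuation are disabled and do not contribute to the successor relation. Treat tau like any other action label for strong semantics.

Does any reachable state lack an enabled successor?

Answer: DEADLOCK-FREE

Working:
Reach set: {0,1,2,3,6,7}
  0: tau→1  [1 exit(s)]
  1: tau→3  [1 exit(s)]
  2: tau→6  [1 exit(s)]
  3: c→7  [1 exit(s)]
  6: c→2  [1 exit(s)]
  7: tau→6  [1 exit(s)]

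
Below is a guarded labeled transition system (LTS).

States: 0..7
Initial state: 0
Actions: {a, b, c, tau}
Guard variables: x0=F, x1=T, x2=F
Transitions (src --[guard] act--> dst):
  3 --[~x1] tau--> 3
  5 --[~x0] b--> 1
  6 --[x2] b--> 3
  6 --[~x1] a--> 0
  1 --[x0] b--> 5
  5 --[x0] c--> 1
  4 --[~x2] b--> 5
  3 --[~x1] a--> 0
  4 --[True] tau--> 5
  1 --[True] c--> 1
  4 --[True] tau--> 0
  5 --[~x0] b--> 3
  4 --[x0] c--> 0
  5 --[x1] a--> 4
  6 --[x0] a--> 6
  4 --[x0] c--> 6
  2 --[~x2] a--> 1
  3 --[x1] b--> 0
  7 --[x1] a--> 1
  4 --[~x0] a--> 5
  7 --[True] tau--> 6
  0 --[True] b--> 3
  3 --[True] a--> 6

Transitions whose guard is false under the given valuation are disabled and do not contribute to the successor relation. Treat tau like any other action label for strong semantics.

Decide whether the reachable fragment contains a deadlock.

Answer: DEADLOCK at state 6

Working:
R = {0,3,6}
  0: b→3  [deg 1]
  3: a→6  b→0  [deg 2]
  6: ∅  [STUCK]
Path to 6: b·a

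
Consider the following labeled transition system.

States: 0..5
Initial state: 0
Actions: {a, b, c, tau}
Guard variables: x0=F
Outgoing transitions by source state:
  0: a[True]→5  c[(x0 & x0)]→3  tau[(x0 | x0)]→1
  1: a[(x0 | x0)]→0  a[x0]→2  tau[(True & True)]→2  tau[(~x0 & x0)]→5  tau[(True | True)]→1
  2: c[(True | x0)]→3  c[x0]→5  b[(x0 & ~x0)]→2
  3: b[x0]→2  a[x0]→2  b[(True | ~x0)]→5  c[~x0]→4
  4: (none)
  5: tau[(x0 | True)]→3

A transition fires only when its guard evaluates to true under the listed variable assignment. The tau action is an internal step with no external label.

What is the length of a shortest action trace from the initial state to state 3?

Breadth-first toward 3:
  Layer 0: {0}
  Layer 1: {5}
  Layer 2: {3}
depth(3)=2, e.g. a·tau

Answer: 2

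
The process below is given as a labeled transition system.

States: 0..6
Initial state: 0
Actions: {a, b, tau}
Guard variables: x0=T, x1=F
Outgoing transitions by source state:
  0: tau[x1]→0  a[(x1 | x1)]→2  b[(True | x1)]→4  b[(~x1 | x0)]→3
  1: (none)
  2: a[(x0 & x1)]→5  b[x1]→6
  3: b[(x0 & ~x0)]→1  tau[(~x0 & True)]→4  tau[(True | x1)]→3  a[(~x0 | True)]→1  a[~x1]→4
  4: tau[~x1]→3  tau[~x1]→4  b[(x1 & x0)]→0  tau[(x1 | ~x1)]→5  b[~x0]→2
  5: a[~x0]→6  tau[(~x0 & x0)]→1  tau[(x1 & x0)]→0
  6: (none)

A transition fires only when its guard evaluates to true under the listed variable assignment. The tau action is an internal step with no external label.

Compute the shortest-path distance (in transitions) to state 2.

Breadth-first toward 2:
  depth 0: {0}
  depth 1: {3,4}
  depth 2: {1,5}
2 never appears.

Answer: UNREACHABLE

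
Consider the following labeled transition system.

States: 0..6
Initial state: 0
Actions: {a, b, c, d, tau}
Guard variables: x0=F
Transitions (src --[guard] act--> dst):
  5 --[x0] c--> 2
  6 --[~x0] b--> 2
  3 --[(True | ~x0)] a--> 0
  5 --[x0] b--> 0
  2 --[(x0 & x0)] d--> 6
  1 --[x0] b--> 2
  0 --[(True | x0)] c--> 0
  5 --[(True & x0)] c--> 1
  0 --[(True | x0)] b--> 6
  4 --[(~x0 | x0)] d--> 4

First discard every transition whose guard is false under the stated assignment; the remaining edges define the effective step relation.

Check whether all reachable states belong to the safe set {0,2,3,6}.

Allowed set {0,2,3,6}
Reachable = {0,2,6}
  0: safe
  2: safe
  6: safe

Answer: INVARIANT HOLDS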